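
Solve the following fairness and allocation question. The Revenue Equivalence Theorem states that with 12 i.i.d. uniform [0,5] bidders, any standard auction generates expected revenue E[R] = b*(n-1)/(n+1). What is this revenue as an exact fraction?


Step 1: By Revenue Equivalence, expected revenue = b*(n-1)/(n+1)
Step 2: Substituting n = 12, b = 5
Step 3: Revenue = 5*(12-1)/(12+1) = 5*11/13
Step 4: Revenue = 55/13

55/13


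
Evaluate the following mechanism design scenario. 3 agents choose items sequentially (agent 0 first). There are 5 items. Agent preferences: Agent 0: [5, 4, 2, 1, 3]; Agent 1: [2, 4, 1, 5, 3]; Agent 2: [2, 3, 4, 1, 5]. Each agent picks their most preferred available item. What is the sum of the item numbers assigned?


Step 1: Agent 0 picks item 5
Step 2: Agent 1 picks item 2
Step 3: Agent 2 picks item 3
Step 4: Sum = 5 + 2 + 3 = 10

10


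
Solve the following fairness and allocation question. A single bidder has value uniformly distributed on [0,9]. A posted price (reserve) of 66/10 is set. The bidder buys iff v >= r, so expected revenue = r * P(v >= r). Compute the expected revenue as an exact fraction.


Step 1: Posted price r = 33/5, value support [0,9]
Step 2: P(v >= r) = (9 - 33/5)/9 = 4/15
Step 3: Expected revenue = r * P(v >= r) = 33/5 * 4/15
Step 4: Revenue = 44/25

44/25


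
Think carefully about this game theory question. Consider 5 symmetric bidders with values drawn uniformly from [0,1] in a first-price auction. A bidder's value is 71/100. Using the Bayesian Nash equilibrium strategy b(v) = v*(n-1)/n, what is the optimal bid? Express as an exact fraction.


Step 1: The symmetric BNE bidding function is b(v) = v * (n-1) / n
Step 2: Substitute v = 71/100 and n = 5
Step 3: b = 71/100 * 4/5
Step 4: b = 71/125

71/125


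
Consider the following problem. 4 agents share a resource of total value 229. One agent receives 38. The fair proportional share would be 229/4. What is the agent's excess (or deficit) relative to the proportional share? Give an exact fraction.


Step 1: Proportional share = 229/4
Step 2: Agent's actual allocation = 38
Step 3: Excess = 38 - 229/4 = -77/4

-77/4


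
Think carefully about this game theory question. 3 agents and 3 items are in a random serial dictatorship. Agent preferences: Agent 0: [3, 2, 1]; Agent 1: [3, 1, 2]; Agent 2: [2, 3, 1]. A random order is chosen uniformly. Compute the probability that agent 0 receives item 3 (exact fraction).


Step 1: Agent 0 wants item 3
Step 2: There are 6 possible orderings of agents
Step 3: In 3 orderings, agent 0 gets item 3
Step 4: Probability = 3/6 = 1/2

1/2


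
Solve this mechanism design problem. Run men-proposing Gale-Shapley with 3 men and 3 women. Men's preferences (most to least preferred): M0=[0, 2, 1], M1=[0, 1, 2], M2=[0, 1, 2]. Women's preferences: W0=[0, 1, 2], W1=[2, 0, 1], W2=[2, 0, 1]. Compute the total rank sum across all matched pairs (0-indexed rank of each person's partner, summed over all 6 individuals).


Step 1: Run Gale-Shapley (men propose, women hold best offer):
  M0 proposes to W0; she accepts
  M1 proposes to W0; rejected
  M1 proposes to W1; she accepts
  M2 proposes to W0; rejected
  M2 proposes to W1; she switches from M1
  M1 proposes to W2; she accepts
Step 2: Final matching: W0-M0, W1-M2, W2-M1
Step 3: 0-indexed ranks (man's rank of his match, then woman's): 0 + 0 + 1 + 0 + 2 + 2
Step 4: Total rank sum = 5

5


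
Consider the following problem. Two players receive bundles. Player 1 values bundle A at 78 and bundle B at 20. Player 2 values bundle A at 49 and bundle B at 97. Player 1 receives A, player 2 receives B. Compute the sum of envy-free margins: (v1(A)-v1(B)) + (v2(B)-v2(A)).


Step 1: Player 1's margin = v1(A) - v1(B) = 78 - 20 = 58
Step 2: Player 2's margin = v2(B) - v2(A) = 97 - 49 = 48
Step 3: Total margin = 58 + 48 = 106

106


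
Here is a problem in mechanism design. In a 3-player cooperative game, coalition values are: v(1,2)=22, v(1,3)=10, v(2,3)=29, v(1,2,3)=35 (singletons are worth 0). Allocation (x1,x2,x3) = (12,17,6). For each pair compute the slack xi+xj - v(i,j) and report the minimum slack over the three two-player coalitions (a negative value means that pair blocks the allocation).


Step 1: Slack for coalition (1,2): x1+x2 - v12 = 29 - 22 = 7
Step 2: Slack for coalition (1,3): x1+x3 - v13 = 18 - 10 = 8
Step 3: Slack for coalition (2,3): x2+x3 - v23 = 23 - 29 = -6
Step 4: Minimum slack = min(7, 8, -6) = -6, attained by (2,3); coalition (2,3) can block (slack < 0), so the allocation is not in the core

-6


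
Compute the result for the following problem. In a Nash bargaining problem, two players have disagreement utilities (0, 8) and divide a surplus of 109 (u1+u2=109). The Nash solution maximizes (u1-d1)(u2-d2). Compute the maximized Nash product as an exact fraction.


Step 1: The Nash solution splits surplus symmetrically above the disagreement point
Step 2: u1 = (total + d1 - d2)/2 = (109 + 0 - 8)/2 = 101/2
Step 3: u2 = (total - d1 + d2)/2 = (109 - 0 + 8)/2 = 117/2
Step 4: Nash product = (101/2 - 0) * (117/2 - 8)
Step 5: = 101/2 * 101/2 = 10201/4

10201/4


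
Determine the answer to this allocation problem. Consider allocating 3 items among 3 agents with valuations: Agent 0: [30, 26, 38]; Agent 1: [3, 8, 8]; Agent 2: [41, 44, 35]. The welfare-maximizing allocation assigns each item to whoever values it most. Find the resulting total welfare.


Step 1: For each item, find the maximum value among all agents.
Step 2: Item 0 -> Agent 2 (value 41)
Step 3: Item 1 -> Agent 2 (value 44)
Step 4: Item 2 -> Agent 0 (value 38)
Step 5: Total welfare = 41 + 44 + 38 = 123

123


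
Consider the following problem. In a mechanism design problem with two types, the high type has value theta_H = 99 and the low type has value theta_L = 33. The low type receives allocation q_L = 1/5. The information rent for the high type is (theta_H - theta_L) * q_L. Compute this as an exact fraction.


Step 1: theta_H - theta_L = 99 - 33 = 66
Step 2: Information rent = (theta_H - theta_L) * q_L
Step 3: = 66 * 1/5
Step 4: = 66/5

66/5


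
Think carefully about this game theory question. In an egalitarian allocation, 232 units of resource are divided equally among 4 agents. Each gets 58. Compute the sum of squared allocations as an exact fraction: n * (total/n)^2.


Step 1: Each agent's share = 232/4 = 58
Step 2: Square of each share = (58)^2 = 3364
Step 3: Sum of squares = 4 * 3364 = 13456

13456


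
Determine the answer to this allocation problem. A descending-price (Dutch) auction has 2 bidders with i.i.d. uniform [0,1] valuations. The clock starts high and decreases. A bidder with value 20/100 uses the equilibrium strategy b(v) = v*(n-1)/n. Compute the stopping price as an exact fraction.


Step 1: Dutch auctions are strategically equivalent to first-price auctions
Step 2: The equilibrium bid is b(v) = v*(n-1)/n
Step 3: b = 1/5 * 1/2
Step 4: b = 1/10

1/10


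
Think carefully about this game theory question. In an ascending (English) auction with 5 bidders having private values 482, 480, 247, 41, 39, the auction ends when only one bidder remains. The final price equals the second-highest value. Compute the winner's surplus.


Step 1: Identify the highest value: 482
Step 2: Identify the second-highest value: 480
Step 3: The final price = second-highest value = 480
Step 4: Surplus = 482 - 480 = 2

2


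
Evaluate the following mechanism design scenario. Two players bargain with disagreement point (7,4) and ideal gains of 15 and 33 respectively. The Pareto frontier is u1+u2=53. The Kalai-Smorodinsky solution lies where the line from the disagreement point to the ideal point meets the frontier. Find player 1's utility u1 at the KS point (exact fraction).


Step 1: At the KS point, (u1-d1)/r1 = (u2-d2)/r2 = t and u1+u2 = 53
Step 2: u1 = d1 + r1*t and u2 = d2 + r2*t, so (d1 + r1*t) + (d2 + r2*t) = 53
Step 3: t = (53 - 7 - 4)/(15 + 33) = 42/48 = 7/8
Step 4: u1 = d1 + r1*t = 7 + 15 * 7/8 = 161/8
Step 5: (Check: u2 = d2 + r2*t = 263/8; u1+u2 = 161/8 + 263/8 = 53, on the frontier.)

161/8


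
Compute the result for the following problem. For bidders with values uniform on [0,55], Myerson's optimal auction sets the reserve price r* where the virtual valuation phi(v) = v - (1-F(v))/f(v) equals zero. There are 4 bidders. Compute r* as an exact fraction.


Step 1: For U[0,55], F(v) = v/55 and f(v) = 1/55
Step 2: phi(v) = v - (1 - v/55)/(1/55) = v - (55 - v) = 2v - 55
Step 3: Set phi(r*) = 0: 2r* - 55 = 0
Step 4: r* = 55/2 (the number of bidders n = 4 does not enter)

55/2


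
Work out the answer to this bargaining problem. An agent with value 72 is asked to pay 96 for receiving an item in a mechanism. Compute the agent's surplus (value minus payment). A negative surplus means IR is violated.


Step 1: Surplus = value - payment = 72 - 96 = -24
Step 2: IR is violated (surplus < 0)

-24


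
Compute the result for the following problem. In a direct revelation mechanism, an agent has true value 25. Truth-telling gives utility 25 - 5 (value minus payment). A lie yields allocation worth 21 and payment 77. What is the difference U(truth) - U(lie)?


Step 1: U(truth) = value - payment = 25 - 5 = 20
Step 2: U(lie) = allocation - payment = 21 - 77 = -56
Step 3: IC gap = 20 - (-56) = 76

76


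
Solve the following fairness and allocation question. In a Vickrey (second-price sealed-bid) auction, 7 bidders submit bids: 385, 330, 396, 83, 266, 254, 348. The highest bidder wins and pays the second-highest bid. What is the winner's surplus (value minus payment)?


Step 1: Sort bids in descending order: 396, 385, 348, 330, 266, 254, 83
Step 2: The winning bid is the highest: 396
Step 3: The payment equals the second-highest bid: 385
Step 4: Surplus = winner's bid - payment = 396 - 385 = 11

11


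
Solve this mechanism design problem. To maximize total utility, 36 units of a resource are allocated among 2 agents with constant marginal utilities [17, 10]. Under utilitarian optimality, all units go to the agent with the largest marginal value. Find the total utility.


Step 1: The marginal utilities are [17, 10]
Step 2: The highest marginal utility is 17
Step 3: All 36 units go to that agent
Step 4: Total utility = 17 * 36 = 612

612


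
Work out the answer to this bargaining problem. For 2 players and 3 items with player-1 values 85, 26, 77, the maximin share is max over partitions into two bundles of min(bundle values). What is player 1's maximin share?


Step 1: Item values = 85, 26, 77
Step 2: Enumerate all 2-bundle partitions and take the smaller bundle:
  Partition 1: {85} vs {26,77} -> bundles 85, 103; min = 85
  Partition 2: {26} vs {85,77} -> bundles 26, 162; min = 26
  Partition 3: {77} vs {85,26} -> bundles 77, 111; min = 77
Step 3: MMS = max(85, 26, 77) = 85

85


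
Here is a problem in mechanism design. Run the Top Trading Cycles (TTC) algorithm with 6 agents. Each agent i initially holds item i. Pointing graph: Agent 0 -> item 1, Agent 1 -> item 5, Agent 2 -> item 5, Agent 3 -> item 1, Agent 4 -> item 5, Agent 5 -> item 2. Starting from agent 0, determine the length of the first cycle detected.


Step 1: Trace the pointer graph from agent 0: 0 -> 1 -> 5 -> 2 -> 5
Step 2: A cycle is detected when we revisit agent 5
Step 3: The cycle is: 5 -> 2 -> 5
Step 4: Cycle length = 2

2


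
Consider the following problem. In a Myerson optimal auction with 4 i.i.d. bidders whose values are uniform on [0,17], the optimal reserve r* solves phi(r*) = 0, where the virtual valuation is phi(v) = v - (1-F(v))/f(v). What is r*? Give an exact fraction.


Step 1: For U[0,17], F(v) = v/17 and f(v) = 1/17
Step 2: phi(v) = v - (1 - v/17)/(1/17) = v - (17 - v) = 2v - 17
Step 3: Set phi(r*) = 0: 2r* - 17 = 0
Step 4: r* = 17/2 (the number of bidders n = 4 does not enter)

17/2


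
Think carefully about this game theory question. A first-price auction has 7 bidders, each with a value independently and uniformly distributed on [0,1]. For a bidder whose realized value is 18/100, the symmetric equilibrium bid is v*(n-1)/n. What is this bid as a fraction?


Step 1: The symmetric BNE bidding function is b(v) = v * (n-1) / n
Step 2: Substitute v = 9/50 and n = 7
Step 3: b = 9/50 * 6/7
Step 4: b = 27/175

27/175


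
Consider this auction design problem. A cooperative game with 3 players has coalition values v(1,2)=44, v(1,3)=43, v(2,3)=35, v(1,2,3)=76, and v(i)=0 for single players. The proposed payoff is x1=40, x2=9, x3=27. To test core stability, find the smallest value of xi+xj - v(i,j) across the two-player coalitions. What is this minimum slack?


Step 1: Slack for coalition (1,2): x1+x2 - v12 = 49 - 44 = 5
Step 2: Slack for coalition (1,3): x1+x3 - v13 = 67 - 43 = 24
Step 3: Slack for coalition (2,3): x2+x3 - v23 = 36 - 35 = 1
Step 4: Minimum slack = min(5, 24, 1) = 1, attained by (2,3); no pair can gain by deviating, so the allocation is in the core

1


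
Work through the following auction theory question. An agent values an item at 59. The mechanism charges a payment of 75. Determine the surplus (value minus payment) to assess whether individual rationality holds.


Step 1: Surplus = value - payment = 59 - 75 = -16
Step 2: IR is violated (surplus < 0)

-16


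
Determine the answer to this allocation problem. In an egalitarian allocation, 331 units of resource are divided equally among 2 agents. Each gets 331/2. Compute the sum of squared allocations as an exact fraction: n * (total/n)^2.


Step 1: Each agent's share = 331/2
Step 2: Square of each share = (331/2)^2 = 109561/4
Step 3: Sum of squares = 2 * 109561/4 = 109561/2

109561/2


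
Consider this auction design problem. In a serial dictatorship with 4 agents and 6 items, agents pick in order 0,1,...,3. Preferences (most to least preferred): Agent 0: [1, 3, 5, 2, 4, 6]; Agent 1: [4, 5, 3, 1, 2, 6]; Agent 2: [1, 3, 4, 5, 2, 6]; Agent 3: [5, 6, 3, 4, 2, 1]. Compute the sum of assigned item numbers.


Step 1: Agent 0 picks item 1
Step 2: Agent 1 picks item 4
Step 3: Agent 2 picks item 3
Step 4: Agent 3 picks item 5
Step 5: Sum = 1 + 4 + 3 + 5 = 13

13


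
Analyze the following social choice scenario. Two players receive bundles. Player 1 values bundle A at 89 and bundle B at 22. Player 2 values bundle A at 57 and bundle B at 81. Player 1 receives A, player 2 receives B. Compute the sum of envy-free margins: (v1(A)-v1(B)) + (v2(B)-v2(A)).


Step 1: Player 1's margin = v1(A) - v1(B) = 89 - 22 = 67
Step 2: Player 2's margin = v2(B) - v2(A) = 81 - 57 = 24
Step 3: Total margin = 67 + 24 = 91

91


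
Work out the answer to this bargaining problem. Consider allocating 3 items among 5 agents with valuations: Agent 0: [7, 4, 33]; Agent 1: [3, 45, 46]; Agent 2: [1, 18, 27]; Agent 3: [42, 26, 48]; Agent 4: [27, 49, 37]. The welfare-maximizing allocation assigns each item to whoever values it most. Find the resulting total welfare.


Step 1: For each item, find the maximum value among all agents.
Step 2: Item 0 -> Agent 3 (value 42)
Step 3: Item 1 -> Agent 4 (value 49)
Step 4: Item 2 -> Agent 3 (value 48)
Step 5: Total welfare = 42 + 49 + 48 = 139

139


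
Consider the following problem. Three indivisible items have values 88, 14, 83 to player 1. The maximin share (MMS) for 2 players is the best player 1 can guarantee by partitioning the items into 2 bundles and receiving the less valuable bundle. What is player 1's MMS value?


Step 1: Item values = 88, 14, 83
Step 2: Enumerate all 2-bundle partitions and take the smaller bundle:
  Partition 1: {88} vs {14,83} -> bundles 88, 97; min = 88
  Partition 2: {14} vs {88,83} -> bundles 14, 171; min = 14
  Partition 3: {83} vs {88,14} -> bundles 83, 102; min = 83
Step 3: MMS = max(88, 14, 83) = 88

88


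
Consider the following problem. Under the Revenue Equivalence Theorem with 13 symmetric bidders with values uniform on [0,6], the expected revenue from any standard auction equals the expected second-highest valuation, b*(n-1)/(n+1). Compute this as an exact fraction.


Step 1: By Revenue Equivalence, expected revenue = b*(n-1)/(n+1)
Step 2: Substituting n = 13, b = 6
Step 3: Revenue = 6*(13-1)/(13+1) = 6*12/14
Step 4: Revenue = 72/14 = 36/7

36/7


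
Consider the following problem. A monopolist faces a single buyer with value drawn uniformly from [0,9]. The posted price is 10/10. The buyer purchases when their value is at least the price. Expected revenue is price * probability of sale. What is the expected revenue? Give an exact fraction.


Step 1: Posted price r = 1, value support [0,9]
Step 2: P(v >= r) = (9 - 1)/9 = 8/9
Step 3: Expected revenue = r * P(v >= r) = 1 * 8/9
Step 4: Revenue = 8/9

8/9


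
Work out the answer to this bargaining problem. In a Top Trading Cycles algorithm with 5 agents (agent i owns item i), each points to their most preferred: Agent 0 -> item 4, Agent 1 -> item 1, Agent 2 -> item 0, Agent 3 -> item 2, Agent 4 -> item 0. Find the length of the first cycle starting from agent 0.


Step 1: Trace the pointer graph from agent 0: 0 -> 4 -> 0
Step 2: A cycle is detected when we revisit agent 0
Step 3: The cycle is: 0 -> 4 -> 0
Step 4: Cycle length = 2

2


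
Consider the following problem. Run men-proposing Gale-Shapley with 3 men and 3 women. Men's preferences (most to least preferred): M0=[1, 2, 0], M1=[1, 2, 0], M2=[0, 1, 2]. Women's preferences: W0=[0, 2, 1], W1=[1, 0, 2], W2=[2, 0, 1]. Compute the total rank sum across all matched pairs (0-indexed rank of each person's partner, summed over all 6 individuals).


Step 1: Run Gale-Shapley (men propose, women hold best offer):
  M0 proposes to W1; she accepts
  M1 proposes to W1; she switches from M0
  M2 proposes to W0; she accepts
  M0 proposes to W2; she accepts
Step 2: Final matching: W0-M2, W1-M1, W2-M0
Step 3: 0-indexed ranks (man's rank of his match, then woman's): 0 + 1 + 0 + 0 + 1 + 1
Step 4: Total rank sum = 3

3


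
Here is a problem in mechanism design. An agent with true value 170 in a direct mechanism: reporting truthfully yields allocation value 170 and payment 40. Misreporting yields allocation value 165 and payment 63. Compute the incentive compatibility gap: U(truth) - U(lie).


Step 1: U(truth) = value - payment = 170 - 40 = 130
Step 2: U(lie) = allocation - payment = 165 - 63 = 102
Step 3: IC gap = 130 - 102 = 28

28


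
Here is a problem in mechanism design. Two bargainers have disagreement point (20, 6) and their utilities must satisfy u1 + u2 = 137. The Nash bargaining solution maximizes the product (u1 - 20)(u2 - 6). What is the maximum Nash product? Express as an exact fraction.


Step 1: The Nash solution splits surplus symmetrically above the disagreement point
Step 2: u1 = (total + d1 - d2)/2 = (137 + 20 - 6)/2 = 151/2
Step 3: u2 = (total - d1 + d2)/2 = (137 - 20 + 6)/2 = 123/2
Step 4: Nash product = (151/2 - 20) * (123/2 - 6)
Step 5: = 111/2 * 111/2 = 12321/4

12321/4


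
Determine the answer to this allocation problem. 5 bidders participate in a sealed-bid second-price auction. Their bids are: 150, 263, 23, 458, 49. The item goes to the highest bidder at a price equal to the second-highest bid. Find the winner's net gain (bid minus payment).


Step 1: Sort bids in descending order: 458, 263, 150, 49, 23
Step 2: The winning bid is the highest: 458
Step 3: The payment equals the second-highest bid: 263
Step 4: Surplus = winner's bid - payment = 458 - 263 = 195

195


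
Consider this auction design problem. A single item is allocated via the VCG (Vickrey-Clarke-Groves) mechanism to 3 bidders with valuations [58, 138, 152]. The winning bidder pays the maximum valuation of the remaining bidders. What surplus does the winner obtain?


Step 1: The winner is the agent with the highest value: agent 2 with value 152
Step 2: Values of other agents: [58, 138]
Step 3: VCG payment = max of others' values = 138
Step 4: Surplus = 152 - 138 = 14

14


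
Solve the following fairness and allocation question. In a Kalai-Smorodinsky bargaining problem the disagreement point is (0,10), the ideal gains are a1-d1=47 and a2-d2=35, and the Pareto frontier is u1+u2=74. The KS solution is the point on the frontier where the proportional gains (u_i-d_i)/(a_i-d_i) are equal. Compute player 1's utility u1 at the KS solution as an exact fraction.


Step 1: At the KS point, (u1-d1)/r1 = (u2-d2)/r2 = t and u1+u2 = 74
Step 2: u1 = d1 + r1*t and u2 = d2 + r2*t, so (d1 + r1*t) + (d2 + r2*t) = 74
Step 3: t = (74 - 0 - 10)/(47 + 35) = 64/82 = 32/41
Step 4: u1 = d1 + r1*t = 0 + 47 * 32/41 = 1504/41
Step 5: (Check: u2 = d2 + r2*t = 1530/41; u1+u2 = 1504/41 + 1530/41 = 74, on the frontier.)

1504/41


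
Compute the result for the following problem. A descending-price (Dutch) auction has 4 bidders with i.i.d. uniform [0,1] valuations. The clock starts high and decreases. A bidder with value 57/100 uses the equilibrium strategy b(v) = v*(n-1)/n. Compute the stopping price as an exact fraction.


Step 1: Dutch auctions are strategically equivalent to first-price auctions
Step 2: The equilibrium bid is b(v) = v*(n-1)/n
Step 3: b = 57/100 * 3/4
Step 4: b = 171/400

171/400


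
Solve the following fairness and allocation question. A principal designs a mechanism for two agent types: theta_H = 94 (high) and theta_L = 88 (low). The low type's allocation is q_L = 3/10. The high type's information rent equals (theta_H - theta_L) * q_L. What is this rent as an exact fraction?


Step 1: theta_H - theta_L = 94 - 88 = 6
Step 2: Information rent = (theta_H - theta_L) * q_L
Step 3: = 6 * 3/10
Step 4: = 9/5

9/5


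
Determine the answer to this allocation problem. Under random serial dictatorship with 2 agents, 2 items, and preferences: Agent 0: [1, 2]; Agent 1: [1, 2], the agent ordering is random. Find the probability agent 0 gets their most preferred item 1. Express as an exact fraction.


Step 1: Agent 0 wants item 1
Step 2: There are 2 possible orderings of agents
Step 3: In 1 orderings, agent 0 gets item 1
Step 4: Probability = 1/2

1/2


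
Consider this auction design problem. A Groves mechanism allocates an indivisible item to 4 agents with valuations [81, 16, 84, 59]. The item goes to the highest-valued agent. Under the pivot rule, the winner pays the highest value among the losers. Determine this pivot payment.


Step 1: The efficient winner is agent 2 with value 84
Step 2: Other agents' values: [81, 16, 59]
Step 3: Pivot payment = max(others) = 81
Step 4: The winner pays 81

81


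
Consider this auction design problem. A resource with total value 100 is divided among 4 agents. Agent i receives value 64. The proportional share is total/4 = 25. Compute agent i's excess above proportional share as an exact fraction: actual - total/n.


Step 1: Proportional share = 100/4 = 25
Step 2: Agent's actual allocation = 64
Step 3: Excess = 64 - 25 = 39

39


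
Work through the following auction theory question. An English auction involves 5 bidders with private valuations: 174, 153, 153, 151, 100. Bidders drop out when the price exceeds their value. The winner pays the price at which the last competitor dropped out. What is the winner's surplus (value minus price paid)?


Step 1: Identify the highest value: 174
Step 2: Identify the second-highest value: 153
Step 3: The final price = second-highest value = 153
Step 4: Surplus = 174 - 153 = 21

21


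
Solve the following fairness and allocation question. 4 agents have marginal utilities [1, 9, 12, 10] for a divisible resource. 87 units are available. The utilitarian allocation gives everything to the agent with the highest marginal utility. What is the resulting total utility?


Step 1: The marginal utilities are [1, 9, 12, 10]
Step 2: The highest marginal utility is 12
Step 3: All 87 units go to that agent
Step 4: Total utility = 12 * 87 = 1044

1044


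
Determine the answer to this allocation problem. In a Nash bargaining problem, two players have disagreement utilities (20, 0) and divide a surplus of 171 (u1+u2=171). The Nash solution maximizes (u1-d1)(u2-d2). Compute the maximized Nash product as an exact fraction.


Step 1: The Nash solution splits surplus symmetrically above the disagreement point
Step 2: u1 = (total + d1 - d2)/2 = (171 + 20 - 0)/2 = 191/2
Step 3: u2 = (total - d1 + d2)/2 = (171 - 20 + 0)/2 = 151/2
Step 4: Nash product = (191/2 - 20) * (151/2 - 0)
Step 5: = 151/2 * 151/2 = 22801/4

22801/4


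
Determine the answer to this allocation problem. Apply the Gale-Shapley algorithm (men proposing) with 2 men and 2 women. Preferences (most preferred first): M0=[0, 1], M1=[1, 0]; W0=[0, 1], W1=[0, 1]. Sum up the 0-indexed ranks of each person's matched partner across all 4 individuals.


Step 1: Run Gale-Shapley (men propose, women hold best offer):
  M0 proposes to W0; she accepts
  M1 proposes to W1; she accepts
Step 2: Final matching: W0-M0, W1-M1
Step 3: 0-indexed ranks (man's rank of his match, then woman's): 0 + 0 + 0 + 1
Step 4: Total rank sum = 1

1


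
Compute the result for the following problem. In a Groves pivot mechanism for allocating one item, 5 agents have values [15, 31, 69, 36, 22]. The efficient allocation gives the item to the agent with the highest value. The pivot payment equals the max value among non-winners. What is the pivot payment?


Step 1: The efficient winner is agent 2 with value 69
Step 2: Other agents' values: [15, 31, 36, 22]
Step 3: Pivot payment = max(others) = 36
Step 4: The winner pays 36

36


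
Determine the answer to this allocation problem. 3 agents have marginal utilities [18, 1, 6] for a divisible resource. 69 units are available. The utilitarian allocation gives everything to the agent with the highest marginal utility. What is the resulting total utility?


Step 1: The marginal utilities are [18, 1, 6]
Step 2: The highest marginal utility is 18
Step 3: All 69 units go to that agent
Step 4: Total utility = 18 * 69 = 1242

1242


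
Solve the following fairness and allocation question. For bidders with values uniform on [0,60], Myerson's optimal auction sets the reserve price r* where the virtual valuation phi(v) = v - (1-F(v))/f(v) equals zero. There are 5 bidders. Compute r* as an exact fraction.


Step 1: For U[0,60], F(v) = v/60 and f(v) = 1/60
Step 2: phi(v) = v - (1 - v/60)/(1/60) = v - (60 - v) = 2v - 60
Step 3: Set phi(r*) = 0: 2r* - 60 = 0
Step 4: r* = 60/2 = 30 (the number of bidders n = 5 does not enter)

30


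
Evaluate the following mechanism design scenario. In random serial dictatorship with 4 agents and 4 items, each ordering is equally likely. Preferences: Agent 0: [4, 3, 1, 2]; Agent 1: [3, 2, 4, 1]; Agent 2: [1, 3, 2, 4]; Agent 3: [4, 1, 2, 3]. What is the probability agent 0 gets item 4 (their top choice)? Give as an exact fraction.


Step 1: Agent 0 wants item 4
Step 2: There are 24 possible orderings of agents
Step 3: In 12 orderings, agent 0 gets item 4
Step 4: Probability = 12/24 = 1/2

1/2


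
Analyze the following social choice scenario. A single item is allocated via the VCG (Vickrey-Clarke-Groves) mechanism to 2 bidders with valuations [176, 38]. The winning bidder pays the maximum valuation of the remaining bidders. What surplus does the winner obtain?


Step 1: The winner is the agent with the highest value: agent 0 with value 176
Step 2: Values of other agents: [38]
Step 3: VCG payment = max of others' values = 38
Step 4: Surplus = 176 - 38 = 138

138


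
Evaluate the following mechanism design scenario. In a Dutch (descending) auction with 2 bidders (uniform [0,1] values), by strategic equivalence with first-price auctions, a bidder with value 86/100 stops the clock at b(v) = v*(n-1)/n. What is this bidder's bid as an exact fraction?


Step 1: Dutch auctions are strategically equivalent to first-price auctions
Step 2: The equilibrium bid is b(v) = v*(n-1)/n
Step 3: b = 43/50 * 1/2
Step 4: b = 43/100

43/100


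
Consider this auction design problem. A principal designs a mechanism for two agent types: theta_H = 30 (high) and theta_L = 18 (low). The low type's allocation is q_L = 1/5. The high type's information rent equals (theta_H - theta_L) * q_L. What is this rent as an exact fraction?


Step 1: theta_H - theta_L = 30 - 18 = 12
Step 2: Information rent = (theta_H - theta_L) * q_L
Step 3: = 12 * 1/5
Step 4: = 12/5

12/5


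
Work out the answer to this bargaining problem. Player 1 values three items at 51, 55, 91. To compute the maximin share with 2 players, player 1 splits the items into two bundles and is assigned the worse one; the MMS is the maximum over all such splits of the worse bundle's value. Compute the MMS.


Step 1: Item values = 51, 55, 91
Step 2: Enumerate all 2-bundle partitions and take the smaller bundle:
  Partition 1: {51} vs {55,91} -> bundles 51, 146; min = 51
  Partition 2: {55} vs {51,91} -> bundles 55, 142; min = 55
  Partition 3: {91} vs {51,55} -> bundles 91, 106; min = 91
Step 3: MMS = max(51, 55, 91) = 91

91


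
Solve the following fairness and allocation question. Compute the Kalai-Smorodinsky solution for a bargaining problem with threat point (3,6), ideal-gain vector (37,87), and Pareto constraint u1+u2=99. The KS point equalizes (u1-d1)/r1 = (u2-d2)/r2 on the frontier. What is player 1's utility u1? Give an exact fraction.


Step 1: At the KS point, (u1-d1)/r1 = (u2-d2)/r2 = t and u1+u2 = 99
Step 2: u1 = d1 + r1*t and u2 = d2 + r2*t, so (d1 + r1*t) + (d2 + r2*t) = 99
Step 3: t = (99 - 3 - 6)/(37 + 87) = 90/124 = 45/62
Step 4: u1 = d1 + r1*t = 3 + 37 * 45/62 = 1851/62
Step 5: (Check: u2 = d2 + r2*t = 4287/62; u1+u2 = 1851/62 + 4287/62 = 99, on the frontier.)

1851/62


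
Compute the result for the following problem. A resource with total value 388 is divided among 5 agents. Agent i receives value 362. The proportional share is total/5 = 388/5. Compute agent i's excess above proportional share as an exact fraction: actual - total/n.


Step 1: Proportional share = 388/5
Step 2: Agent's actual allocation = 362
Step 3: Excess = 362 - 388/5 = 1422/5

1422/5


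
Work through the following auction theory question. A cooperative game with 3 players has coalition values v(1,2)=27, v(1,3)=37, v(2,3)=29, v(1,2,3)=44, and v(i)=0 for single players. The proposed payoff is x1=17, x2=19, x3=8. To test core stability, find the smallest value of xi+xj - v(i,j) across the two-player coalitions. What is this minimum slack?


Step 1: Slack for coalition (1,2): x1+x2 - v12 = 36 - 27 = 9
Step 2: Slack for coalition (1,3): x1+x3 - v13 = 25 - 37 = -12
Step 3: Slack for coalition (2,3): x2+x3 - v23 = 27 - 29 = -2
Step 4: Minimum slack = min(9, -12, -2) = -12, attained by (1,3); coalition (1,3) can block (slack < 0), so the allocation is not in the core

-12


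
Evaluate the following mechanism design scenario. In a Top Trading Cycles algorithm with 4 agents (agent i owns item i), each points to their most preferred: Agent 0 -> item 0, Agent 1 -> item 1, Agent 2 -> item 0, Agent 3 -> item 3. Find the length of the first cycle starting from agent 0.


Step 1: Trace the pointer graph from agent 0: 0 -> 0
Step 2: A cycle is detected when we revisit agent 0
Step 3: The cycle is: 0 -> 0
Step 4: Cycle length = 1

1


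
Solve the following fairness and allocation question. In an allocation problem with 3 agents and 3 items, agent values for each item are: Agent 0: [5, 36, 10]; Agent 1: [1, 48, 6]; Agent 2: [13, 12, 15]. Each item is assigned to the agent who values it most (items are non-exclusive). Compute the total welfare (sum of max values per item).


Step 1: For each item, find the maximum value among all agents.
Step 2: Item 0 -> Agent 2 (value 13)
Step 3: Item 1 -> Agent 1 (value 48)
Step 4: Item 2 -> Agent 2 (value 15)
Step 5: Total welfare = 13 + 48 + 15 = 76

76


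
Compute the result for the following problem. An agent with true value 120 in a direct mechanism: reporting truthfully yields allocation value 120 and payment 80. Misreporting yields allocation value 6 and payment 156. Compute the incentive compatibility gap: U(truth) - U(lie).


Step 1: U(truth) = value - payment = 120 - 80 = 40
Step 2: U(lie) = allocation - payment = 6 - 156 = -150
Step 3: IC gap = 40 - (-150) = 190

190


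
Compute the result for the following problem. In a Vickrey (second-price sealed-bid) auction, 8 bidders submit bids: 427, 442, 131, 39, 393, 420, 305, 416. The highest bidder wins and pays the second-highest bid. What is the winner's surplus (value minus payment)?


Step 1: Sort bids in descending order: 442, 427, 420, 416, 393, 305, 131, 39
Step 2: The winning bid is the highest: 442
Step 3: The payment equals the second-highest bid: 427
Step 4: Surplus = winner's bid - payment = 442 - 427 = 15

15


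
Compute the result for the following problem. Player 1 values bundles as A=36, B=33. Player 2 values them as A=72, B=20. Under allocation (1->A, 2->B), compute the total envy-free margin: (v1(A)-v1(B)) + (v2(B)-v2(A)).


Step 1: Player 1's margin = v1(A) - v1(B) = 36 - 33 = 3
Step 2: Player 2's margin = v2(B) - v2(A) = 20 - 72 = -52
Step 3: Total margin = 3 + -52 = -49

-49


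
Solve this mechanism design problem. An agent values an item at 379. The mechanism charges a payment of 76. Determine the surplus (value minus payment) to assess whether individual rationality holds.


Step 1: Surplus = value - payment = 379 - 76 = 303
Step 2: IR is satisfied (surplus >= 0)

303


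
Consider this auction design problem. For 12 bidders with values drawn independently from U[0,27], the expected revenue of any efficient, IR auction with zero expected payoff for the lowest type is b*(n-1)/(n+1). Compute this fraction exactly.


Step 1: By Revenue Equivalence, expected revenue = b*(n-1)/(n+1)
Step 2: Substituting n = 12, b = 27
Step 3: Revenue = 27*(12-1)/(12+1) = 27*11/13
Step 4: Revenue = 297/13

297/13


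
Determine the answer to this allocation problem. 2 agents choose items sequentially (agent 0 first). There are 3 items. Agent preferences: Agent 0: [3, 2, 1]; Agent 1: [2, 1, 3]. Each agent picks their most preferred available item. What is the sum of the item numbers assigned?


Step 1: Agent 0 picks item 3
Step 2: Agent 1 picks item 2
Step 3: Sum = 3 + 2 = 5

5


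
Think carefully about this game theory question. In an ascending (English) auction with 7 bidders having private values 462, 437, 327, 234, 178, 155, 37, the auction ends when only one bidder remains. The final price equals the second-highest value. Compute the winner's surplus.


Step 1: Identify the highest value: 462
Step 2: Identify the second-highest value: 437
Step 3: The final price = second-highest value = 437
Step 4: Surplus = 462 - 437 = 25

25


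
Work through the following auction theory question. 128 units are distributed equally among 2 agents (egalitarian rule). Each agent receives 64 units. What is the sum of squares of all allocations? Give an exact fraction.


Step 1: Each agent's share = 128/2 = 64
Step 2: Square of each share = (64)^2 = 4096
Step 3: Sum of squares = 2 * 4096 = 8192

8192


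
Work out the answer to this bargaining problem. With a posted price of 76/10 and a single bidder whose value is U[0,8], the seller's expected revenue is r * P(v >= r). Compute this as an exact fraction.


Step 1: Posted price r = 38/5, value support [0,8]
Step 2: P(v >= r) = (8 - 38/5)/8 = 1/20
Step 3: Expected revenue = r * P(v >= r) = 38/5 * 1/20
Step 4: Revenue = 19/50

19/50


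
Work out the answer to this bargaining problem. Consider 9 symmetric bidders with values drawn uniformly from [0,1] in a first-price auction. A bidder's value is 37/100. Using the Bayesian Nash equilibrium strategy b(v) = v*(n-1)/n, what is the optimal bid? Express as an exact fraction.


Step 1: The symmetric BNE bidding function is b(v) = v * (n-1) / n
Step 2: Substitute v = 37/100 and n = 9
Step 3: b = 37/100 * 8/9
Step 4: b = 74/225

74/225


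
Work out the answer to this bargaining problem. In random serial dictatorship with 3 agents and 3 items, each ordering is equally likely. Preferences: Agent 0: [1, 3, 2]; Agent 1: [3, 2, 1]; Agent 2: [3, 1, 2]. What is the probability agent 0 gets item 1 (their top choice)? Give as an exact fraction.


Step 1: Agent 0 wants item 1
Step 2: There are 6 possible orderings of agents
Step 3: In 5 orderings, agent 0 gets item 1
Step 4: Probability = 5/6

5/6


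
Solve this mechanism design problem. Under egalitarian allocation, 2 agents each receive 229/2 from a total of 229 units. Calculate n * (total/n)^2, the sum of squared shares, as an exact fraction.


Step 1: Each agent's share = 229/2
Step 2: Square of each share = (229/2)^2 = 52441/4
Step 3: Sum of squares = 2 * 52441/4 = 52441/2

52441/2


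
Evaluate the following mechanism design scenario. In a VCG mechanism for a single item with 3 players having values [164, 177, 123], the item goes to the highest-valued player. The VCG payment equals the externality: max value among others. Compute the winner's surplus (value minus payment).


Step 1: The winner is the agent with the highest value: agent 1 with value 177
Step 2: Values of other agents: [164, 123]
Step 3: VCG payment = max of others' values = 164
Step 4: Surplus = 177 - 164 = 13

13


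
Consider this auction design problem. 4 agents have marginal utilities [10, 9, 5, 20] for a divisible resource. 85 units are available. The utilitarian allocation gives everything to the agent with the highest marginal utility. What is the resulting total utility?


Step 1: The marginal utilities are [10, 9, 5, 20]
Step 2: The highest marginal utility is 20
Step 3: All 85 units go to that agent
Step 4: Total utility = 20 * 85 = 1700

1700


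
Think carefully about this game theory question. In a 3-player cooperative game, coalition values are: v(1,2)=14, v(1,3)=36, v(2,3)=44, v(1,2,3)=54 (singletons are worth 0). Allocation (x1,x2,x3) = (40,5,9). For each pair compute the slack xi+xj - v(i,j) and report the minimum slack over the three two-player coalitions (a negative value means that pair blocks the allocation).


Step 1: Slack for coalition (1,2): x1+x2 - v12 = 45 - 14 = 31
Step 2: Slack for coalition (1,3): x1+x3 - v13 = 49 - 36 = 13
Step 3: Slack for coalition (2,3): x2+x3 - v23 = 14 - 44 = -30
Step 4: Minimum slack = min(31, 13, -30) = -30, attained by (2,3); coalition (2,3) can block (slack < 0), so the allocation is not in the core

-30


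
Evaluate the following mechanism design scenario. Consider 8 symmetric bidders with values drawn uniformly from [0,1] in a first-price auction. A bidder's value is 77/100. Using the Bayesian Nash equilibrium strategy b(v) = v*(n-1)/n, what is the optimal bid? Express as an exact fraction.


Step 1: The symmetric BNE bidding function is b(v) = v * (n-1) / n
Step 2: Substitute v = 77/100 and n = 8
Step 3: b = 77/100 * 7/8
Step 4: b = 539/800

539/800


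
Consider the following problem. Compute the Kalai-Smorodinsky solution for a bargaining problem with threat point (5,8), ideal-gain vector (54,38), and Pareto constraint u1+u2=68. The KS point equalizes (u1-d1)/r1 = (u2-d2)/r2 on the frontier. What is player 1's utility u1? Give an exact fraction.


Step 1: At the KS point, (u1-d1)/r1 = (u2-d2)/r2 = t and u1+u2 = 68
Step 2: u1 = d1 + r1*t and u2 = d2 + r2*t, so (d1 + r1*t) + (d2 + r2*t) = 68
Step 3: t = (68 - 5 - 8)/(54 + 38) = 55/92
Step 4: u1 = d1 + r1*t = 5 + 54 * 55/92 = 1715/46
Step 5: (Check: u2 = d2 + r2*t = 1413/46; u1+u2 = 1715/46 + 1413/46 = 68, on the frontier.)

1715/46


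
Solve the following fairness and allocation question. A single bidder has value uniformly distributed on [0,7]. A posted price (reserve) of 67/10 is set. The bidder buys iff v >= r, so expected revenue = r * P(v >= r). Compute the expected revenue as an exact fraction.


Step 1: Posted price r = 67/10, value support [0,7]
Step 2: P(v >= r) = (7 - 67/10)/7 = 3/70
Step 3: Expected revenue = r * P(v >= r) = 67/10 * 3/70
Step 4: Revenue = 201/700

201/700


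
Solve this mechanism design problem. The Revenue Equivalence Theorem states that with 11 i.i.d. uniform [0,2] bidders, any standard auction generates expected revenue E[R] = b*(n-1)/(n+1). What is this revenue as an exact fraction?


Step 1: By Revenue Equivalence, expected revenue = b*(n-1)/(n+1)
Step 2: Substituting n = 11, b = 2
Step 3: Revenue = 2*(11-1)/(11+1) = 2*10/12
Step 4: Revenue = 20/12 = 5/3

5/3
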